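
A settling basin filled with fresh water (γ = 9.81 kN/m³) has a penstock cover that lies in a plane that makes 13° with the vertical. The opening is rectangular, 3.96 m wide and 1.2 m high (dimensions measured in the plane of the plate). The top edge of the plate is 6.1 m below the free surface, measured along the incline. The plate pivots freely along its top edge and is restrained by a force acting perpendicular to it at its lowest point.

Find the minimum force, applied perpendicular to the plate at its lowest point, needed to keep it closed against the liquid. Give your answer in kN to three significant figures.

P ≈ 157 kN

γ = 9.81 kN/m³.
The plate makes 13° with the vertical, i.e. θ = 90° − 13° = 77° to the horizontal. Measuring y along the incline from the free-surface line, vertical depth h = y·sinθ with sinθ = 0.974370.
The centroid lies 1.2/2 = 0.6 m below the top edge, so y_c = 6.1 + 0.6 = 6.7 m and h_c = 6.7 × 0.974370 = 6.52828 m.
A = 3.96 × 1.2 = 4.752 m².
Resultant F = γ·h_c·A = 9.81 × 6.52828 × 4.752 = 304.33 kN.
I_c = b·h³/12 = 3.96 × 1.2³/12 = 0.57024 m⁴.
Centre of pressure: y_p = y_c + I_c/(y_c·A) = 6.7 + 0.57024/(6.7 × 4.752) = 6.7 + 0.0179104 = 6.71791 m along the plane.
The resultant acts 0.6 + 0.0179104 = 0.61791 m (along the plate) below the hinge at the top edge, so the moment about the hinge is M = F × 0.61791 = 304.33 × 0.61791 = 188.049 kN·m.
A normal force at the bottom, 1.2 m from the hinge, must supply this moment: P = 188.049/1.2 = 156.708 kN.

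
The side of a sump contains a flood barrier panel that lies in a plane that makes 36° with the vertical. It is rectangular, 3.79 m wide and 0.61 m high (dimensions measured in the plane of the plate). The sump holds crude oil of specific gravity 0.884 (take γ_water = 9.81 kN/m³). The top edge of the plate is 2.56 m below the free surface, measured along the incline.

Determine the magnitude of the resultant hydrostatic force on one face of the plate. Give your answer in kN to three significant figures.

F ≈ 46.5 kN

γ = 0.884 × 9.81 = 8.67204 kN/m³.
The plate makes 36° with the vertical, i.e. θ = 90° − 36° = 54° to the horizontal. Measuring y along the incline from the free-surface line, vertical depth h = y·sinθ with sinθ = 0.809017.
The centroid lies 0.61/2 = 0.305 m below the top edge, so y_c = 2.56 + 0.305 = 2.865 m and h_c = 2.865 × 0.809017 = 2.31783 m.
A = 3.79 × 0.61 = 2.3119 m².
Resultant F = γ·h_c·A = 8.67204 × 2.31783 × 2.3119 = 46.4699 kN.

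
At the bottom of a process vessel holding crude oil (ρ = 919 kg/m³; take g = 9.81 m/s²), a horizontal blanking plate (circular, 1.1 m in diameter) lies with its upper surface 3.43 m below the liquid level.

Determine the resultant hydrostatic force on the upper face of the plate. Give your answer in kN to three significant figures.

F ≈ 29.4 kN

γ = ρg = 919 × 9.81 / 1000 = 9.01539 kN/m³.
The plate is horizontal, so pressure is uniform at p = γ·h = 9.01539 × 3.43 = 30.9228 kN/m².
A = π(0.55)² = 0.950332 m².
F = p·A = 30.9228 × 0.950332 = 29.3869 kN.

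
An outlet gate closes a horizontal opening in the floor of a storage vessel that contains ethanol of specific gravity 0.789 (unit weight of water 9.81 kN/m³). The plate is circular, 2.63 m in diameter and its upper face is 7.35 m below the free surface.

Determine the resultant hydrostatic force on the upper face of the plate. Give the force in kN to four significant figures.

F ≈ 309.1 kN

γ = 0.789 × 9.81 = 7.74009 kN/m³.
The plate is horizontal, so pressure is uniform at p = γ·h = 7.74009 × 7.35 = 56.8897 kN/m².
A = π(1.315)² = 5.43252 m².
F = p·A = 56.8897 × 5.43252 = 309.054 kN.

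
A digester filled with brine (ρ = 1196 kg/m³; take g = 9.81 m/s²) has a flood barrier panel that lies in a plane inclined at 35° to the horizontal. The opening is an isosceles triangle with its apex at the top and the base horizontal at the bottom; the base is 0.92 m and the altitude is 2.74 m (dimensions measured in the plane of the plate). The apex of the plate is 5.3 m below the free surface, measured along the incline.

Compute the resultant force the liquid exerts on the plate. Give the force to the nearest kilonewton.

γ = ρg = 1196 × 9.81 / 1000 = 11.73276 kN/m³.
Let θ = 35° be the plate's angle to the horizontal; measure y along the incline from where the plane meets the free surface. Vertical depth h = y·sinθ with sinθ = 0.573576.
With the apex up, the centroid sits 2h/3 = 2 × 2.74/3 = 1.82667 m below the apex, so y_c = 5.3 + 1.82667 = 7.12667 m and h_c = 7.12667 × 0.573576 = 4.08769 m.
A = ½ × 0.92 × 2.74 = 1.2604 m².
Resultant F = γ·h_c·A = 11.73276 × 4.08769 × 1.2604 = 60.4486 kN.

F ≈ 60 kN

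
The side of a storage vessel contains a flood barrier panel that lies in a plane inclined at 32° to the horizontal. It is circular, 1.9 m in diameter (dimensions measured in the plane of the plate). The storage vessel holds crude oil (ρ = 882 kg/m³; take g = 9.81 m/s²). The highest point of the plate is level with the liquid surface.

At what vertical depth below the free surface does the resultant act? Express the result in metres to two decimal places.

h_p = 0.63 m

γ = ρg = 882 × 9.81 / 1000 = 8.65242 kN/m³.
Let θ = 32° be the plate's angle to the horizontal; measure y along the incline from where the plane meets the free surface. Vertical depth h = y·sinθ with sinθ = 0.529919.
The centroid is at the centre, 0.95 m below the top of the plate, so y_c = 0.95 m and h_c = 0.95 × 0.529919 = 0.503423 m.
A = π(0.95)² = 2.83529 m².
Resultant F = γ·h_c·A = 8.65242 × 0.503423 × 2.83529 = 12.35 kN.
I_c = πr⁴/4 = π × 0.95⁴/4 = 0.639712 m⁴.
Centre of pressure: y_p = y_c + I_c/(y_c·A) = 0.95 + 0.639712/(0.95 × 2.83529) = 0.95 + 0.2375 = 1.1875 m along the plane.
Vertically, h_p = y_p·sinθ = 1.1875 × 0.529919 = 0.629279 m.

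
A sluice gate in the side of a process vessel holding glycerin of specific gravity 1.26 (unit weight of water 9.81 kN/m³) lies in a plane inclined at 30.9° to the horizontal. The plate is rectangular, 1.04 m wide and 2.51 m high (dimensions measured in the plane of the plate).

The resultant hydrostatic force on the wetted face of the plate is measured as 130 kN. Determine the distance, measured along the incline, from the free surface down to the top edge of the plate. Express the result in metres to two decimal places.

y_top ≈ 6.59 m

γ = 1.26 × 9.81 = 12.3606 kN/m³.
A = 1.04 × 2.51 = 2.6104 m².
From F = γ·h_c·A, the centroid depth is h_c = 130/(12.3606 × 2.6104) = 4.029 m.
Let θ = 30.9° be the plate's angle to the horizontal; measure y along the incline from where the plane meets the free surface. Vertical depth h = y·sinθ with sinθ = 0.513541.
Along the incline, y_c = h_c/sinθ = 4.029/0.513541 = 7.84553 m.
The centroid lies 2.51/2 = 1.255 m below the top edge, so the top edge sits at y_top = 7.84553 − 1.255 = 6.59053 m along the incline.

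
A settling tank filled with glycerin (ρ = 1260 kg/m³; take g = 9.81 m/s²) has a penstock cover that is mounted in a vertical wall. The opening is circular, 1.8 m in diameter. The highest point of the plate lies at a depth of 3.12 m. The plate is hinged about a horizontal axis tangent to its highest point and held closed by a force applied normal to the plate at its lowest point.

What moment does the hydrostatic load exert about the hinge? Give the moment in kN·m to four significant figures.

γ = ρg = 1260 × 9.81 / 1000 = 12.3606 kN/m³.
The centroid is at the centre, 0.9 m below the top of the plate, so the centroid depth is h_c = 3.12 + 0.9 = 4.02 m.
A = π(0.9)² = 2.54469 m².
Resultant F = γ·h_c·A = 12.3606 × 4.02 × 2.54469 = 126.445 kN.
I_c = πr⁴/4 = π × 0.9⁴/4 = 0.5153 m⁴.
Centre of pressure: y_p = y_c + I_c/(y_c·A) = 4.02 + 0.5153/(4.02 × 2.54469) = 4.02 + 0.0503732 = 4.07037 m along the plane.
The resultant acts 0.9 + 0.0503732 = 0.950373 m (along the plate) below the hinge at the top edge, so the moment about the hinge is M = F × 0.950373 = 126.445 × 0.950373 = 120.17 kN·m.

M ≈ 120.2 kN·m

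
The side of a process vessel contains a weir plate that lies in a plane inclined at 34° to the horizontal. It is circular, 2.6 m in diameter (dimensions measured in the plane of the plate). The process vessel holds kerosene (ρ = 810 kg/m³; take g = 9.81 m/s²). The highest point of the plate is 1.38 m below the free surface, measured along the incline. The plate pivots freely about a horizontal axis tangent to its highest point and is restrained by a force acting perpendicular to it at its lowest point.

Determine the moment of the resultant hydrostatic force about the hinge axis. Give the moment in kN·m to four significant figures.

γ = ρg = 810 × 9.81 / 1000 = 7.9461 kN/m³.
Let θ = 34° be the plate's angle to the horizontal; measure y along the incline from where the plane meets the free surface. Vertical depth h = y·sinθ with sinθ = 0.559193.
The centroid is at the centre, 1.3 m below the top of the plate, so y_c = 1.38 + 1.3 = 2.68 m and h_c = 2.68 × 0.559193 = 1.49864 m.
A = π(1.3)² = 5.30929 m².
Resultant F = γ·h_c·A = 7.9461 × 1.49864 × 5.30929 = 63.2248 kN.
I_c = πr⁴/4 = π × 1.3⁴/4 = 2.24318 m⁴.
Centre of pressure: y_p = y_c + I_c/(y_c·A) = 2.68 + 2.24318/(2.68 × 5.30929) = 2.68 + 0.15765 = 2.83765 m along the plane.
The resultant acts 1.3 + 0.15765 = 1.45765 m (along the plate) below the hinge at the top edge, so the moment about the hinge is M = F × 1.45765 = 63.2248 × 1.45765 = 92.1596 kN·m.

M ≈ 92.16 kN·m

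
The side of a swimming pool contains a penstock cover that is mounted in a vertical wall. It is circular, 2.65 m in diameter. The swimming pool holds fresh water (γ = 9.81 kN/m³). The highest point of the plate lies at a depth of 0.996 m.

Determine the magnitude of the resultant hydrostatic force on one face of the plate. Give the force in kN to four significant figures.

γ = 9.81 kN/m³.
The centroid is at the centre, 1.325 m below the top of the plate, so the centroid depth is h_c = 0.996 + 1.325 = 2.321 m.
A = π(1.325)² = 5.51546 m².
Resultant F = γ·h_c·A = 9.81 × 2.321 × 5.51546 = 125.582 kN.

F ≈ 125.6 kN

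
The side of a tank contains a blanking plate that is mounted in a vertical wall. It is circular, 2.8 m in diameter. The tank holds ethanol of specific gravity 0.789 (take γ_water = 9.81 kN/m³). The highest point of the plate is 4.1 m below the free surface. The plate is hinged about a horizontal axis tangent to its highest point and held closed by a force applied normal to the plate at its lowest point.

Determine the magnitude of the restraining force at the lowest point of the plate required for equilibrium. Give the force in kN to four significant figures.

P ≈ 139.4 kN

γ = 0.789 × 9.81 = 7.74009 kN/m³.
The centroid is at the centre, 1.4 m below the top of the plate, so the centroid depth is h_c = 4.1 + 1.4 = 5.5 m.
A = π(1.4)² = 6.15752 m².
Resultant F = γ·h_c·A = 7.74009 × 5.5 × 6.15752 = 262.129 kN.
I_c = πr⁴/4 = π × 1.4⁴/4 = 3.01719 m⁴.
Centre of pressure: y_p = y_c + I_c/(y_c·A) = 5.5 + 3.01719/(5.5 × 6.15752) = 5.5 + 0.0890911 = 5.58909 m along the plane.
The resultant acts 1.4 + 0.0890911 = 1.48909 m (along the plate) below the hinge at the top edge, so the moment about the hinge is M = F × 1.48909 = 262.129 × 1.48909 = 390.334 kN·m.
A normal force at the bottom, 2.8 m from the hinge, must supply this moment: P = 390.334/2.8 = 139.405 kN.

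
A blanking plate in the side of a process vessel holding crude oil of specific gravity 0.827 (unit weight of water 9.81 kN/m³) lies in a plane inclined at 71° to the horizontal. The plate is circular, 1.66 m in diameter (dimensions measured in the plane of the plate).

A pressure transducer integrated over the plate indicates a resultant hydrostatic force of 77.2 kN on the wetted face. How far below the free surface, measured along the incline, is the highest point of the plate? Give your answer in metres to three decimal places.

y_top ≈ 3.820 m

γ = 0.827 × 9.81 = 8.11287 kN/m³.
A = π(0.83)² = 2.16424 m².
From F = γ·h_c·A, the centroid depth is h_c = 77.2/(8.11287 × 2.16424) = 4.39681 m.
Let θ = 71° be the plate's angle to the horizontal; measure y along the incline from where the plane meets the free surface. Vertical depth h = y·sinθ with sinθ = 0.945519.
Along the incline, y_c = h_c/sinθ = 4.39681/0.945519 = 4.65016 m.
The centroid is at the centre, 0.83 m below the top of the plate, so the highest point sits at y_top = 4.65016 − 0.83 = 3.82016 m along the incline.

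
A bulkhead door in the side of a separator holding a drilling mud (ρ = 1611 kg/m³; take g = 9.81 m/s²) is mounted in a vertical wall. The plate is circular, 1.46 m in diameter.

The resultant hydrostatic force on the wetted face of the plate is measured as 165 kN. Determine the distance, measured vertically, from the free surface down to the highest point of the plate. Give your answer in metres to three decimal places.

γ = ρg = 1611 × 9.81 / 1000 = 15.80391 kN/m³.
A = π(0.73)² = 1.67415 m².
From F = γ·h_c·A, the centroid depth is h_c = 165/(15.80391 × 1.67415) = 6.23627 m.
The centroid is at the centre, 0.73 m below the top of the plate, so the highest point sits at h_top = 6.23627 − 0.73 = 5.50627 m below the surface.

d_top ≈ 5.506 m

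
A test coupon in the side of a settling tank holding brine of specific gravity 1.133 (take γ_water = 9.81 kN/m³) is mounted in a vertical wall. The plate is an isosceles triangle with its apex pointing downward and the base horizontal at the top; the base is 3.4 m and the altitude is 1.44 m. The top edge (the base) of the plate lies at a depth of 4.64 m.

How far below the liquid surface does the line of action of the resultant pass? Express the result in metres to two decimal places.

h_p = 5.14 m

γ = 1.133 × 9.81 = 11.11473 kN/m³.
With the apex down, the centroid sits h/3 = 1.44/3 = 0.48 m below the base (the top edge), so the centroid depth is h_c = 4.64 + 0.48 = 5.12 m.
A = ½ × 3.4 × 1.44 = 2.448 m².
Resultant F = γ·h_c·A = 11.11473 × 5.12 × 2.448 = 139.309 kN.
I_c = b·h³/36 = 3.4 × 1.44³/36 = 0.28201 m⁴.
Centre of pressure: y_p = y_c + I_c/(y_c·A) = 5.12 + 0.28201/(5.12 × 2.448) = 5.12 + 0.0225 = 5.1425 m along the plane.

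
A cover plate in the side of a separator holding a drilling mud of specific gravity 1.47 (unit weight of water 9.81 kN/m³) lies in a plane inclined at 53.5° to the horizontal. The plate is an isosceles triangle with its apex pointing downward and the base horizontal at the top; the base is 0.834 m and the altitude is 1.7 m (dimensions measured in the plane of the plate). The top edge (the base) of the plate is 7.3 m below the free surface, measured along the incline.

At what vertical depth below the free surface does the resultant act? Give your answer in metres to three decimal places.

γ = 1.47 × 9.81 = 14.4207 kN/m³.
Let θ = 53.5° be the plate's angle to the horizontal; measure y along the incline from where the plane meets the free surface. Vertical depth h = y·sinθ with sinθ = 0.803857.
With the apex down, the centroid sits h/3 = 1.7/3 = 0.566667 m below the base (the top edge), so y_c = 7.3 + 0.566667 = 7.86667 m and h_c = 7.86667 × 0.803857 = 6.32368 m.
A = ½ × 0.834 × 1.7 = 0.7089 m².
Resultant F = γ·h_c·A = 14.4207 × 6.32368 × 0.7089 = 64.6459 kN.
I_c = b·h³/36 = 0.834 × 1.7³/36 = 0.113818 m⁴.
Centre of pressure: y_p = y_c + I_c/(y_c·A) = 7.86667 + 0.113818/(7.86667 × 0.7089) = 7.86667 + 0.0204096 = 7.88708 m along the plane.
Vertically, h_p = y_p·sinθ = 7.88708 × 0.803857 = 6.34008 m.

h_p = 6.340 m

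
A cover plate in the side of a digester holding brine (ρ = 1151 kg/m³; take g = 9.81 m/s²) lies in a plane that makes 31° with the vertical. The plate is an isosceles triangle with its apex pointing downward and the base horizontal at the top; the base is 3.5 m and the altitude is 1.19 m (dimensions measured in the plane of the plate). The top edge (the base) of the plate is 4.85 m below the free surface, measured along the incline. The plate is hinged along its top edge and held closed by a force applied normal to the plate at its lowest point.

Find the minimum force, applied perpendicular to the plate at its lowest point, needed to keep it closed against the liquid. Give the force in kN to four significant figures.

γ = ρg = 1151 × 9.81 / 1000 = 11.29131 kN/m³.
The plate makes 31° with the vertical, i.e. θ = 90° − 31° = 59° to the horizontal. Measuring y along the incline from the free-surface line, vertical depth h = y·sinθ with sinθ = 0.857167.
With the apex down, the centroid sits h/3 = 1.19/3 = 0.396667 m below the base (the top edge), so y_c = 4.85 + 0.396667 = 5.24667 m and h_c = 5.24667 × 0.857167 = 4.49727 m.
A = ½ × 3.5 × 1.19 = 2.0825 m².
Resultant F = γ·h_c·A = 11.29131 × 4.49727 × 2.0825 = 105.749 kN.
I_c = b·h³/36 = 3.5 × 1.19³/36 = 0.163835 m⁴.
Centre of pressure: y_p = y_c + I_c/(y_c·A) = 5.24667 + 0.163835/(5.24667 × 2.0825) = 5.24667 + 0.0149947 = 5.26166 m along the plane.
The resultant acts 0.396667 + 0.0149947 = 0.411662 m (along the plate) below the hinge at the top edge, so the moment about the hinge is M = F × 0.411662 = 105.749 × 0.411662 = 43.5328 kN·m.
A normal force at the bottom, 1.19 m from the hinge, must supply this moment: P = 43.5328/1.19 = 36.5822 kN.

P ≈ 36.58 kN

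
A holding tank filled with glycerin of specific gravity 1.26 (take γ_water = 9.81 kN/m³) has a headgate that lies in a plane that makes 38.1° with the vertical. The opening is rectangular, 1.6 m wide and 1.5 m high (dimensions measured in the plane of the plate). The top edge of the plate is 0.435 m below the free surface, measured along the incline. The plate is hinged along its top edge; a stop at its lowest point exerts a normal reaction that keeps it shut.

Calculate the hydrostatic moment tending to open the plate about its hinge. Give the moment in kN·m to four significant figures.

γ = 1.26 × 9.81 = 12.3606 kN/m³.
The plate makes 38.1° with the vertical, i.e. θ = 90° − 38.1° = 51.9° to the horizontal. Measuring y along the incline from the free-surface line, vertical depth h = y·sinθ with sinθ = 0.786935.
The centroid lies 1.5/2 = 0.75 m below the top edge, so y_c = 0.435 + 0.75 = 1.185 m and h_c = 1.185 × 0.786935 = 0.932518 m.
A = 1.6 × 1.5 = 2.4 m².
Resultant F = γ·h_c·A = 12.3606 × 0.932518 × 2.4 = 27.6636 kN.
I_c = b·h³/12 = 1.6 × 1.5³/12 = 0.45 m⁴.
Centre of pressure: y_p = y_c + I_c/(y_c·A) = 1.185 + 0.45/(1.185 × 2.4) = 1.185 + 0.158228 = 1.34323 m along the plane.
The resultant acts 0.75 + 0.158228 = 0.908228 m (along the plate) below the hinge at the top edge, so the moment about the hinge is M = F × 0.908228 = 27.6636 × 0.908228 = 25.1249 kN·m.

M ≈ 25.12 kN·m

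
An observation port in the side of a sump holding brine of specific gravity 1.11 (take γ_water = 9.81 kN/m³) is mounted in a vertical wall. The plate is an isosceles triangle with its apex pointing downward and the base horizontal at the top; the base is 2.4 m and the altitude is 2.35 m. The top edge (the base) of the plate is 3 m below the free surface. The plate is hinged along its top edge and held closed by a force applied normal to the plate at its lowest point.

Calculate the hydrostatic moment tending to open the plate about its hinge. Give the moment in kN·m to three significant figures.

γ = 1.11 × 9.81 = 10.8891 kN/m³.
With the apex down, the centroid sits h/3 = 2.35/3 = 0.783333 m below the base (the top edge), so the centroid depth is h_c = 3 + 0.783333 = 3.78333 m.
A = ½ × 2.4 × 2.35 = 2.82 m².
Resultant F = γ·h_c·A = 10.8891 × 3.78333 × 2.82 = 116.176 kN.
I_c = b·h³/36 = 2.4 × 2.35³/36 = 0.865192 m⁴.
Centre of pressure: y_p = y_c + I_c/(y_c·A) = 3.78333 + 0.865192/(3.78333 × 2.82) = 3.78333 + 0.0810941 = 3.86442 m along the plane.
The resultant acts 0.783333 + 0.0810941 = 0.864427 m (along the plate) below the hinge at the top edge, so the moment about the hinge is M = F × 0.864427 = 116.176 × 0.864427 = 100.426 kN·m.

M ≈ 100 kN·m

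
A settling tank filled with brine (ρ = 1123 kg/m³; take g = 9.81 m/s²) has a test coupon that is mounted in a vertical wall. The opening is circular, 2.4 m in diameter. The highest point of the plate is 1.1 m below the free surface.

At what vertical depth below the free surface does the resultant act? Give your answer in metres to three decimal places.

h_p = 2.457 m

γ = ρg = 1123 × 9.81 / 1000 = 11.01663 kN/m³.
The centroid is at the centre, 1.2 m below the top of the plate, so the centroid depth is h_c = 1.1 + 1.2 = 2.3 m.
A = π(1.2)² = 4.52389 m².
Resultant F = γ·h_c·A = 11.01663 × 2.3 × 4.52389 = 114.627 kN.
I_c = πr⁴/4 = π × 1.2⁴/4 = 1.6286 m⁴.
Centre of pressure: y_p = y_c + I_c/(y_c·A) = 2.3 + 1.6286/(2.3 × 4.52389) = 2.3 + 0.156522 = 2.45652 m along the plane.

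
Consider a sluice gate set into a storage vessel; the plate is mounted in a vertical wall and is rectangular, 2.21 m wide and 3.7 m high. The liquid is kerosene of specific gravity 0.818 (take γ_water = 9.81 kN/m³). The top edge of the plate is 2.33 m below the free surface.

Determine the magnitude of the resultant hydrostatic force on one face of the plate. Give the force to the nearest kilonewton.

γ = 0.818 × 9.81 = 8.02458 kN/m³.
The centroid lies 3.7/2 = 1.85 m below the top edge, so the centroid depth is h_c = 2.33 + 1.85 = 4.18 m.
A = 2.21 × 3.7 = 8.177 m².
Resultant F = γ·h_c·A = 8.02458 × 4.18 × 8.177 = 274.279 kN.

F ≈ 274 kN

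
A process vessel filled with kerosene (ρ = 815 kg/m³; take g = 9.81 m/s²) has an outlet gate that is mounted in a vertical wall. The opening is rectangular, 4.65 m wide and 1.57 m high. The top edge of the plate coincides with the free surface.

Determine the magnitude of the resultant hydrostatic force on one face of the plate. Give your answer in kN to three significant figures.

F ≈ 45.8 kN

γ = ρg = 815 × 9.81 / 1000 = 7.99515 kN/m³.
The centroid lies 1.57/2 = 0.785 m below the top edge, so the centroid depth is h_c = 0.785 m.
A = 4.65 × 1.57 = 7.3005 m².
Resultant F = γ·h_c·A = 7.99515 × 0.785 × 7.3005 = 45.8193 kN.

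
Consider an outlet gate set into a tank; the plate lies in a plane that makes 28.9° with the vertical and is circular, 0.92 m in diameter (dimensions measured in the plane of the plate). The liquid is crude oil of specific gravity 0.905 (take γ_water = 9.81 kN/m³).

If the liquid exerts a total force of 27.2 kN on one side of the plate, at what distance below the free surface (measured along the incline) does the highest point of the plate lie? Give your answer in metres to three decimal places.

y_top ≈ 4.804 m

γ = 0.905 × 9.81 = 8.87805 kN/m³.
A = π(0.46)² = 0.664761 m².
From F = γ·h_c·A, the centroid depth is h_c = 27.2/(8.87805 × 0.664761) = 4.60878 m.
The plate makes 28.9° with the vertical, i.e. θ = 90° − 28.9° = 61.1° to the horizontal. Measuring y along the incline from the free-surface line, vertical depth h = y·sinθ with sinθ = 0.875465.
Along the incline, y_c = h_c/sinθ = 4.60878/0.875465 = 5.26438 m.
The centroid is at the centre, 0.46 m below the top of the plate, so the highest point sits at y_top = 5.26438 − 0.46 = 4.80438 m along the incline.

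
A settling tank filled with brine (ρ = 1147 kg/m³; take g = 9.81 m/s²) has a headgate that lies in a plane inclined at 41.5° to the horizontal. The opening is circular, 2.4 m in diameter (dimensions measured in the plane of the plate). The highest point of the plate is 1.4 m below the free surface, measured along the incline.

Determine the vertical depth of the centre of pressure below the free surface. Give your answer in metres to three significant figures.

h_p = 1.81 m

γ = ρg = 1147 × 9.81 / 1000 = 11.25207 kN/m³.
Let θ = 41.5° be the plate's angle to the horizontal; measure y along the incline from where the plane meets the free surface. Vertical depth h = y·sinθ with sinθ = 0.662620.
The centroid is at the centre, 1.2 m below the top of the plate, so y_c = 1.4 + 1.2 = 2.6 m and h_c = 2.6 × 0.662620 = 1.72281 m.
A = π(1.2)² = 4.52389 m².
Resultant F = γ·h_c·A = 11.25207 × 1.72281 × 4.52389 = 87.6964 kN.
I_c = πr⁴/4 = π × 1.2⁴/4 = 1.6286 m⁴.
Centre of pressure: y_p = y_c + I_c/(y_c·A) = 2.6 + 1.6286/(2.6 × 4.52389) = 2.6 + 0.138462 = 2.73846 m along the plane.
Vertically, h_p = y_p·sinθ = 2.73846 × 0.662620 = 1.81456 m.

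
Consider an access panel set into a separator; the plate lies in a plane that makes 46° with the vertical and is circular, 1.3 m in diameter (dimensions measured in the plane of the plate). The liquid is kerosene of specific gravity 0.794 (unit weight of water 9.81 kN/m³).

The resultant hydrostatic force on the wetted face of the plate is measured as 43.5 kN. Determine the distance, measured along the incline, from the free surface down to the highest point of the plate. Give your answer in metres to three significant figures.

γ = 0.794 × 9.81 = 7.78914 kN/m³.
A = π(0.65)² = 1.32732 m².
From F = γ·h_c·A, the centroid depth is h_c = 43.5/(7.78914 × 1.32732) = 4.2075 m.
The plate makes 46° with the vertical, i.e. θ = 90° − 46° = 44° to the horizontal. Measuring y along the incline from the free-surface line, vertical depth h = y·sinθ with sinθ = 0.694658.
Along the incline, y_c = h_c/sinθ = 4.2075/0.694658 = 6.05694 m.
The centroid is at the centre, 0.65 m below the top of the plate, so the highest point sits at y_top = 6.05694 − 0.65 = 5.40694 m along the incline.

y_top ≈ 5.41 m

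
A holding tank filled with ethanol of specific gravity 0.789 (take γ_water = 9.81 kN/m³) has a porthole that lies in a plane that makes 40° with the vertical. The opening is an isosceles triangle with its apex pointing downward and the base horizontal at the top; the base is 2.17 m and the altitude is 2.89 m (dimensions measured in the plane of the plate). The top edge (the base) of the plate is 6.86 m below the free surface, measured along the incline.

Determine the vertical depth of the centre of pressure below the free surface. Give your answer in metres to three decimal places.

h_p = 6.038 m

γ = 0.789 × 9.81 = 7.74009 kN/m³.
The plate makes 40° with the vertical, i.e. θ = 90° − 40° = 50° to the horizontal. Measuring y along the incline from the free-surface line, vertical depth h = y·sinθ with sinθ = 0.766044.
With the apex down, the centroid sits h/3 = 2.89/3 = 0.963333 m below the base (the top edge), so y_c = 6.86 + 0.963333 = 7.82333 m and h_c = 7.82333 × 0.766044 = 5.99302 m.
A = ½ × 2.17 × 2.89 = 3.13565 m².
Resultant F = γ·h_c·A = 7.74009 × 5.99302 × 3.13565 = 145.452 kN.
I_c = b·h³/36 = 2.17 × 2.89³/36 = 1.45496 m⁴.
Centre of pressure: y_p = y_c + I_c/(y_c·A) = 7.82333 + 1.45496/(7.82333 × 3.13565) = 7.82333 + 0.0593105 = 7.88264 m along the plane.
Vertically, h_p = y_p·sinθ = 7.88264 × 0.766044 = 6.03845 m.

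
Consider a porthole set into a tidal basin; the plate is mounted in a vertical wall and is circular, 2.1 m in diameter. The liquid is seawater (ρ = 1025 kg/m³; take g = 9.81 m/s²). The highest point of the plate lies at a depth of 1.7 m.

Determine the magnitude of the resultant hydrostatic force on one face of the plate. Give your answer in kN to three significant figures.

γ = ρg = 1025 × 9.81 / 1000 = 10.05525 kN/m³.
The centroid is at the centre, 1.05 m below the top of the plate, so the centroid depth is h_c = 1.7 + 1.05 = 2.75 m.
A = π(1.05)² = 3.46361 m².
Resultant F = γ·h_c·A = 10.05525 × 2.75 × 3.46361 = 95.7755 kN.

F ≈ 95.8 kN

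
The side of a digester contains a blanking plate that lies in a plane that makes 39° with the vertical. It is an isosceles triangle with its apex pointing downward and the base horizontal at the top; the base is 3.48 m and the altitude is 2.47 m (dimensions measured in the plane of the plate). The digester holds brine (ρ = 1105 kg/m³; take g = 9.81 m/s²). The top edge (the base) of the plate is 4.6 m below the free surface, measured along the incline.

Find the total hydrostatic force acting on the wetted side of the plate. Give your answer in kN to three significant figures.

γ = ρg = 1105 × 9.81 / 1000 = 10.84005 kN/m³.
The plate makes 39° with the vertical, i.e. θ = 90° − 39° = 51° to the horizontal. Measuring y along the incline from the free-surface line, vertical depth h = y·sinθ with sinθ = 0.777146.
With the apex down, the centroid sits h/3 = 2.47/3 = 0.823333 m below the base (the top edge), so y_c = 4.6 + 0.823333 = 5.42333 m and h_c = 5.42333 × 0.777146 = 4.21472 m.
A = ½ × 3.48 × 2.47 = 4.2978 m².
Resultant F = γ·h_c·A = 10.84005 × 4.21472 × 4.2978 = 196.357 kN.

F ≈ 196 kN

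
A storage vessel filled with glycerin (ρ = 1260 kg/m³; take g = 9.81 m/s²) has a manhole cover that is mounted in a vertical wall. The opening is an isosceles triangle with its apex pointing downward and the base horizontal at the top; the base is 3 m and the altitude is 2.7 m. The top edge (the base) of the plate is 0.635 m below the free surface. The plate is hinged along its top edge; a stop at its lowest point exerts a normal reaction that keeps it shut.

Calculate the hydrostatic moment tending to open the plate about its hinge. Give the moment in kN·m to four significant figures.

M ≈ 89.43 kN·m

γ = ρg = 1260 × 9.81 / 1000 = 12.3606 kN/m³.
With the apex down, the centroid sits h/3 = 2.7/3 = 0.9 m below the base (the top edge), so the centroid depth is h_c = 0.635 + 0.9 = 1.535 m.
A = ½ × 3 × 2.7 = 4.05 m².
Resultant F = γ·h_c·A = 12.3606 × 1.535 × 4.05 = 76.8428 kN.
I_c = b·h³/36 = 3 × 2.7³/36 = 1.64025 m⁴.
Centre of pressure: y_p = y_c + I_c/(y_c·A) = 1.535 + 1.64025/(1.535 × 4.05) = 1.535 + 0.263844 = 1.79884 m along the plane.
The resultant acts 0.9 + 0.263844 = 1.16384 m (along the plate) below the hinge at the top edge, so the moment about the hinge is M = F × 1.16384 = 76.8428 × 1.16384 = 89.4327 kN·m.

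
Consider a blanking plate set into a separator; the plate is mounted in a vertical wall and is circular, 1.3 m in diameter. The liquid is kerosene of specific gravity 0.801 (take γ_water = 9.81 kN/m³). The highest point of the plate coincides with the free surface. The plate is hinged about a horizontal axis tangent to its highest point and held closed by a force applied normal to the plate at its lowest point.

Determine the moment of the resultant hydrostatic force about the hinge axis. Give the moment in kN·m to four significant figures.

γ = 0.801 × 9.81 = 7.85781 kN/m³.
The centroid is at the centre, 0.65 m below the top of the plate, so the centroid depth is h_c = 0.65 m.
A = π(0.65)² = 1.32732 m².
Resultant F = γ·h_c·A = 7.85781 × 0.65 × 1.32732 = 6.77939 kN.
I_c = πr⁴/4 = π × 0.65⁴/4 = 0.140198 m⁴.
Centre of pressure: y_p = y_c + I_c/(y_c·A) = 0.65 + 0.140198/(0.65 × 1.32732) = 0.65 + 0.1625 = 0.8125 m along the plane.
The resultant acts 0.65 + 0.1625 = 0.8125 m (along the plate) below the hinge at the top edge, so the moment about the hinge is M = F × 0.8125 = 6.77939 × 0.8125 = 5.50825 kN·m.

M ≈ 5.508 kN·m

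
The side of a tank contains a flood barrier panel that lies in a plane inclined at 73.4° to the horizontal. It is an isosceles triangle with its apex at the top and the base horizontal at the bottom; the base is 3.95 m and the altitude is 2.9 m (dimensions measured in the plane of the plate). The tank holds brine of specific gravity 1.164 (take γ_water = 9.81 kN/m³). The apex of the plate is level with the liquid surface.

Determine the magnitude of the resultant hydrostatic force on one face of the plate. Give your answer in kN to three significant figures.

F ≈ 121 kN

γ = 1.164 × 9.81 = 11.41884 kN/m³.
Let θ = 73.4° be the plate's angle to the horizontal; measure y along the incline from where the plane meets the free surface. Vertical depth h = y·sinθ with sinθ = 0.958323.
With the apex up, the centroid sits 2h/3 = 2 × 2.9/3 = 1.93333 m below the apex, so y_c = 1.93333 m and h_c = 1.93333 × 0.958323 = 1.85275 m.
A = ½ × 3.95 × 2.9 = 5.7275 m².
Resultant F = γ·h_c·A = 11.41884 × 1.85275 × 5.7275 = 121.172 kN.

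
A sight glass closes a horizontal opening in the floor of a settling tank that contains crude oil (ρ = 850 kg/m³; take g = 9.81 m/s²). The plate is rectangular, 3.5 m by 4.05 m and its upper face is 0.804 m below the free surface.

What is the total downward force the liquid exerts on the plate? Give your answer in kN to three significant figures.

γ = ρg = 850 × 9.81 / 1000 = 8.3385 kN/m³.
The plate is horizontal, so pressure is uniform at p = γ·h = 8.3385 × 0.804 = 6.70415 kN/m².
A = 3.5 × 4.05 = 14.175 m².
F = p·A = 6.70415 × 14.175 = 95.0313 kN.

F ≈ 95.0 kN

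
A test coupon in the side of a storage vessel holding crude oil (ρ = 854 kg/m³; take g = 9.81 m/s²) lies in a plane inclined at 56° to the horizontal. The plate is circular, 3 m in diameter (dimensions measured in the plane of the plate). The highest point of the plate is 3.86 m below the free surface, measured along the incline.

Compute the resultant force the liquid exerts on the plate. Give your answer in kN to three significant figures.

F ≈ 263 kN

γ = ρg = 854 × 9.81 / 1000 = 8.37774 kN/m³.
Let θ = 56° be the plate's angle to the horizontal; measure y along the incline from where the plane meets the free surface. Vertical depth h = y·sinθ with sinθ = 0.829038.
The centroid is at the centre, 1.5 m below the top of the plate, so y_c = 3.86 + 1.5 = 5.36 m and h_c = 5.36 × 0.829038 = 4.44364 m.
A = π(1.5)² = 7.06858 m².
Resultant F = γ·h_c·A = 8.37774 × 4.44364 × 7.06858 = 263.147 kN.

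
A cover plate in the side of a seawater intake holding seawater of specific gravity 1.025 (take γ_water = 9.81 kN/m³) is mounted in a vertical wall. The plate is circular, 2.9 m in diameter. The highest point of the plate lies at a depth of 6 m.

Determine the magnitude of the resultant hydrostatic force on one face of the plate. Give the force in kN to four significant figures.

F ≈ 494.8 kN

γ = 1.025 × 9.81 = 10.05525 kN/m³.
The centroid is at the centre, 1.45 m below the top of the plate, so the centroid depth is h_c = 6 + 1.45 = 7.45 m.
A = π(1.45)² = 6.6052 m².
Resultant F = γ·h_c·A = 10.05525 × 7.45 × 6.6052 = 494.806 kN.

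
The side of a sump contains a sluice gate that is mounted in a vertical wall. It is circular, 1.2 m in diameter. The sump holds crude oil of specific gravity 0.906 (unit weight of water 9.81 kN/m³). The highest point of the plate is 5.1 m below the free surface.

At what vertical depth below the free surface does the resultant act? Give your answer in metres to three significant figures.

h_p = 5.72 m

γ = 0.906 × 9.81 = 8.88786 kN/m³.
The centroid is at the centre, 0.6 m below the top of the plate, so the centroid depth is h_c = 5.1 + 0.6 = 5.7 m.
A = π(0.6)² = 1.13097 m².
Resultant F = γ·h_c·A = 8.88786 × 5.7 × 1.13097 = 57.2958 kN.
I_c = πr⁴/4 = π × 0.6⁴/4 = 0.101788 m⁴.
Centre of pressure: y_p = y_c + I_c/(y_c·A) = 5.7 + 0.101788/(5.7 × 1.13097) = 5.7 + 0.0157896 = 5.71579 m along the plane.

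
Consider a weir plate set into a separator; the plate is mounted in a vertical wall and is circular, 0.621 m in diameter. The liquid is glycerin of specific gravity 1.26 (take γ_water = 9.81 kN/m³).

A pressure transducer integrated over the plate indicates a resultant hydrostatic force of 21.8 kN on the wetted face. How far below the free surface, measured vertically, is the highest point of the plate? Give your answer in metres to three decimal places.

γ = 1.26 × 9.81 = 12.3606 kN/m³.
A = π(0.3105)² = 0.302882 m².
From F = γ·h_c·A, the centroid depth is h_c = 21.8/(12.3606 × 0.302882) = 5.82296 m.
The centroid is at the centre, 0.3105 m below the top of the plate, so the highest point sits at h_top = 5.82296 − 0.3105 = 5.51246 m below the surface.

d_top ≈ 5.512 m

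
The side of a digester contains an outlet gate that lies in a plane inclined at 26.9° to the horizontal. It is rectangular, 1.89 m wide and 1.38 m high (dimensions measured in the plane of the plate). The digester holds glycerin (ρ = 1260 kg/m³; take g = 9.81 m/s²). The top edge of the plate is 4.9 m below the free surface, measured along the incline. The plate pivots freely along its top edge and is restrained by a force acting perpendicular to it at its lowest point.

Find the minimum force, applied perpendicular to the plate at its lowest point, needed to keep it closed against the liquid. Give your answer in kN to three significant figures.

P ≈ 42.4 kN

γ = ρg = 1260 × 9.81 / 1000 = 12.3606 kN/m³.
Let θ = 26.9° be the plate's angle to the horizontal; measure y along the incline from where the plane meets the free surface. Vertical depth h = y·sinθ with sinθ = 0.452435.
The centroid lies 1.38/2 = 0.69 m below the top edge, so y_c = 4.9 + 0.69 = 5.59 m and h_c = 5.59 × 0.452435 = 2.52911 m.
A = 1.89 × 1.38 = 2.6082 m².
Resultant F = γ·h_c·A = 12.3606 × 2.52911 × 2.6082 = 81.5358 kN.
I_c = b·h³/12 = 1.89 × 1.38³/12 = 0.413921 m⁴.
Centre of pressure: y_p = y_c + I_c/(y_c·A) = 5.59 + 0.413921/(5.59 × 2.6082) = 5.59 + 0.02839 = 5.61839 m along the plane.
The resultant acts 0.69 + 0.02839 = 0.71839 m (along the plate) below the hinge at the top edge, so the moment about the hinge is M = F × 0.71839 = 81.5358 × 0.71839 = 58.5745 kN·m.
A normal force at the bottom, 1.38 m from the hinge, must supply this moment: P = 58.5745/1.38 = 42.4453 kN.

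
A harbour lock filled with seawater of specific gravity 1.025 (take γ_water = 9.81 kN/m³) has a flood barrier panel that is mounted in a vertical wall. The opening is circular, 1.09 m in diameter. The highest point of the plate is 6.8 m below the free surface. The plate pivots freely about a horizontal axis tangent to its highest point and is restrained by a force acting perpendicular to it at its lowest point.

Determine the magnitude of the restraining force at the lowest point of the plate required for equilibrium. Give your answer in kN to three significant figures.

P ≈ 35.1 kN

γ = 1.025 × 9.81 = 10.05525 kN/m³.
The centroid is at the centre, 0.545 m below the top of the plate, so the centroid depth is h_c = 6.8 + 0.545 = 7.345 m.
A = π(0.545)² = 0.933132 m².
Resultant F = γ·h_c·A = 10.05525 × 7.345 × 0.933132 = 68.9172 kN.
I_c = πr⁴/4 = π × 0.545⁴/4 = 0.0692909 m⁴.
Centre of pressure: y_p = y_c + I_c/(y_c·A) = 7.345 + 0.0692909/(7.345 × 0.933132) = 7.345 + 0.0101098 = 7.35511 m along the plane.
The resultant acts 0.545 + 0.0101098 = 0.55511 m (along the plate) below the hinge at the top edge, so the moment about the hinge is M = F × 0.55511 = 68.9172 × 0.55511 = 38.2566 kN·m.
A normal force at the bottom, 1.09 m from the hinge, must supply this moment: P = 38.2566/1.09 = 35.0978 kN.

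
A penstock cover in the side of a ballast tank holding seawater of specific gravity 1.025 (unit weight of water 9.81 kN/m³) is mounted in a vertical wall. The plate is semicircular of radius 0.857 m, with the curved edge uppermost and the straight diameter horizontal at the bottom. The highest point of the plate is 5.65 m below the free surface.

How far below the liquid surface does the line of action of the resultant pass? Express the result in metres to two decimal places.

γ = 1.025 × 9.81 = 10.05525 kN/m³.
The centroid lies 4r/(3π) = 0.363722 m above the diameter, so r − 4r/(3π) = 0.857 − 0.363722 = 0.493278 m below the topmost point, so the centroid depth is h_c = 5.65 + 0.493278 = 6.14328 m.
A = πr²/2 = π × 0.857²/2 = 1.15367 m².
Resultant F = γ·h_c·A = 10.05525 × 6.14328 × 1.15367 = 71.2648 kN.
I_c = (π/8 − 8/(9π))·r⁴ = 0.109757 × 0.857⁴ = 0.0592046 m⁴.
Centre of pressure: y_p = y_c + I_c/(y_c·A) = 6.14328 + 0.0592046/(6.14328 × 1.15367) = 6.14328 + 0.0083536 = 6.15163 m along the plane.

h_p = 6.15 m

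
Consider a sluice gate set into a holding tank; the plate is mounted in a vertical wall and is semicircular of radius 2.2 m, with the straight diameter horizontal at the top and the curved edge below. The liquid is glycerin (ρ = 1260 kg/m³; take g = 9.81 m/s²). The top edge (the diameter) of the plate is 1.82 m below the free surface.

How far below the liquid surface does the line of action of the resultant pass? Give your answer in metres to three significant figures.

γ = ρg = 1260 × 9.81 / 1000 = 12.3606 kN/m³.
The centroid of a semicircle lies 4r/(3π) = 0.933709 m from the diameter, here below the top edge, so the centroid depth is h_c = 1.82 + 0.933709 = 2.75371 m.
A = πr²/2 = π × 2.2²/2 = 7.60265 m².
Resultant F = γ·h_c·A = 12.3606 × 2.75371 × 7.60265 = 258.775 kN.
I_c = (π/8 − 8/(9π))·r⁴ = 0.109757 × 2.2⁴ = 2.57112 m⁴.
Centre of pressure: y_p = y_c + I_c/(y_c·A) = 2.75371 + 2.57112/(2.75371 × 7.60265) = 2.75371 + 0.122812 = 2.87652 m along the plane.

h_p = 2.88 m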